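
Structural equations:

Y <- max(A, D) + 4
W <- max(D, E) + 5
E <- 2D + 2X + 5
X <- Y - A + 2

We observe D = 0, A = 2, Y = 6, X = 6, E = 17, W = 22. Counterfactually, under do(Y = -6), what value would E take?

do(Y=-6) replaces the equation Y <- max(A, D) + 4 with the constant Y = -6.
X = Y - A + 2  [with Y=-6, A=2]  = -6
E = 2D + 2X + 5  [with D=0, X=-6]  = -7

-7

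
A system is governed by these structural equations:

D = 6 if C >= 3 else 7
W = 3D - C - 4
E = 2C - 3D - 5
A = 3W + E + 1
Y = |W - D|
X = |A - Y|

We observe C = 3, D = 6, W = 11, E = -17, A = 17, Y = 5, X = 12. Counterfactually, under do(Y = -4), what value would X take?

21

Intervening sets Y = -4 and removes its equation (Y = |W - D|).
D = 6 if C >= 3 else 7  [with C=3]  = 6
W = 3D - C - 4  [with D=6, C=3]  = 11
E = 2C - 3D - 5  [with C=3, D=6]  = -17
A = 3W + E + 1  [with W=11, E=-17]  = 17
X = |A - Y|  [with A=17, Y=-4]  = 21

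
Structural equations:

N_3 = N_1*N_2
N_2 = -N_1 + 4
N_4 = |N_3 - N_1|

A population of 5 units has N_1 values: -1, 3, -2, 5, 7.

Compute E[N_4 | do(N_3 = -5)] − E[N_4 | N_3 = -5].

do(N_3=-5) breaks N_3's dependence on N_1. With N_3=-5 fixed, N_4 across the units is 4, 8, 3, 10, 12, mean 7.4.
Observing N_3=-5 restricts to units where N_3's equation naturally yields -5: N_1 ∈ {-1, 5}. In that subpopulation N_4 = 4, 10, mean 7.
Difference = 7.4 − 7 = 0.4.

0.4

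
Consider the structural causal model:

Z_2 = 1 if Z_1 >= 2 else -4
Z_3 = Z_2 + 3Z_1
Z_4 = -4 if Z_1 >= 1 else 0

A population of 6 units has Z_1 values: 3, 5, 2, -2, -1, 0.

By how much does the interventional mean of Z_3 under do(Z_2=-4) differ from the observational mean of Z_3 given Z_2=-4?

Every unit gets Z_2=-4 under the intervention. Z_3 values become 5, 11, 2, -10, -7, -4; E[Z_3|do(Z_2=-4)] = -0.5.
Conditioning on Z_2=-4 selects the 3 unit(s) with Z_1 ∈ {-2, -1, 0}. Their Z_3 values: -10, -7, -4. Mean = -7.
Difference = -0.5 − (-7) = 6.5.

6.5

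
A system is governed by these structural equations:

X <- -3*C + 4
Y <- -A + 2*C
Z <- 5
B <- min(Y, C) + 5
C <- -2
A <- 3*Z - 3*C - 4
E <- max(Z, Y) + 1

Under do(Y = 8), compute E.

9

Intervening sets Y = 8 and removes its equation (Y <- -A + 2*C).
E = max(Z, Y) + 1  [with Z=5, Y=8]  = 9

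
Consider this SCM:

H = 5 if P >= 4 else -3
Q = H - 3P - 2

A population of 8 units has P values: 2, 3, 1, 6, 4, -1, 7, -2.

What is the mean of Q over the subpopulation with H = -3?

-6.8

E[Q|H=-3] averages over only the 5 units with H=-3 (P = 2, 3, 1, -1, -2): Q = -11, -14, -8, -2, 1, mean -6.8.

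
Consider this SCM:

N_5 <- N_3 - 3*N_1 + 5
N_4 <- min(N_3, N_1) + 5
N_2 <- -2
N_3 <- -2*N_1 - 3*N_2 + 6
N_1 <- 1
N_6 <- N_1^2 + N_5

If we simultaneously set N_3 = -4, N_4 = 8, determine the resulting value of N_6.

Setting N_3 = -4, N_4 = 8 by intervention discards those variables' equations.
N_5 = N_3 - 3*N_1 + 5  [with N_3=-4, N_1=1]  = -2
N_6 = N_1^2 + N_5  [with N_1=1, N_5=-2]  = -1

-1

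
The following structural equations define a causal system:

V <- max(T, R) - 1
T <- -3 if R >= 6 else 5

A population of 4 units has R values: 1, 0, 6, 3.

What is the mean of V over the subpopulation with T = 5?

Conditioning on T=5 selects the 3 unit(s) with R ∈ {1, 0, 3}. Their V values: 4, 4, 4. Mean = 4.

4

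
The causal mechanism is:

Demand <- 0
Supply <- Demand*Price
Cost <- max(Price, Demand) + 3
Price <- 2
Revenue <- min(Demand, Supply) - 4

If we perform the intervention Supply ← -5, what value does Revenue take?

-9

do(Supply=-5) replaces the equation Supply <- Demand*Price with the constant Supply = -5.
Revenue = min(Demand, Supply) - 4  [with Demand=0, Supply=-5]  = -9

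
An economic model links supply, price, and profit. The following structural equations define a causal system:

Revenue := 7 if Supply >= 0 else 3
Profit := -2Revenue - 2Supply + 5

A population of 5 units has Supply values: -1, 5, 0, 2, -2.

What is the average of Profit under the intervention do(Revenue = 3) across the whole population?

do(Revenue=3) breaks Revenue's dependence on Supply. With Revenue=3 fixed, Profit across the units is 1, -11, -1, -5, 3, mean -2.6.

-2.6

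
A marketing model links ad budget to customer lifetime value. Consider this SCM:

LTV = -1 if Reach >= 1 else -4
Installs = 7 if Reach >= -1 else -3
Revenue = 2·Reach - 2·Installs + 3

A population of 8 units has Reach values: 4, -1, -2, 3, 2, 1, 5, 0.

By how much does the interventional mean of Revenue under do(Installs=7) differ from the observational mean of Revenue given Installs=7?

Under do(Installs=7), Installs's equation is replaced by Installs=7 for every unit. Per-unit Revenue: -3, -13, -15, -5, -7, -9, -1, -11. Mean = -8.
Observing Installs=7 restricts to units where Installs's equation naturally yields 7: Reach ∈ {4, -1, 3, 2, 1, 5, 0}. In that subpopulation Revenue = -3, -13, -5, -7, -9, -1, -11, mean -7.
Difference = -8 − (-7) = -1.

-1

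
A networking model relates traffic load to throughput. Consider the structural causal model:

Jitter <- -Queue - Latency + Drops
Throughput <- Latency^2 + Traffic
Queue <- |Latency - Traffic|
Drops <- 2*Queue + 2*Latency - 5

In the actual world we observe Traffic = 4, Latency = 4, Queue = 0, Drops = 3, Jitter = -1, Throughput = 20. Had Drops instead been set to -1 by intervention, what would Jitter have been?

-5

Intervening sets Drops = -1 and removes its equation (Drops <- 2*Queue + 2*Latency - 5).
Queue = |Latency - Traffic|  [with Latency=4, Traffic=4]  = 0
Jitter = -Queue - Latency + Drops  [with Queue=0, Latency=4, Drops=-1]  = -5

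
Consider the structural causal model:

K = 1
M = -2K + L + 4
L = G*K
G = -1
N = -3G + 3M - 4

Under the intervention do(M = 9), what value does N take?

Intervening sets M = 9 and removes its equation (M = -2K + L + 4).
N = -3G + 3M - 4  [with G=-1, M=9]  = 26

26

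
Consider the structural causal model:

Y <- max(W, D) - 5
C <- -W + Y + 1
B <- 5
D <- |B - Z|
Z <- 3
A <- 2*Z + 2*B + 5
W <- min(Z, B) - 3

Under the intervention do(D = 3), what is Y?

-2

The intervention breaks the incoming arrows to D: D <- |B - Z| no longer applies, and D = 3.
W = min(Z, B) - 3  [with Z=3, B=5]  = 0
Y = max(W, D) - 5  [with W=0, D=3]  = -2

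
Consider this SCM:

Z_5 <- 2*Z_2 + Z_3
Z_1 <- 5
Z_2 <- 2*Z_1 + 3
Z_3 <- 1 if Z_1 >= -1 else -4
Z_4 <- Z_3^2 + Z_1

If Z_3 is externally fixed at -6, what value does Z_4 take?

The intervention breaks the incoming arrows to Z_3: Z_3 <- 1 if Z_1 >= -1 else -4 no longer applies, and Z_3 = -6.
Z_4 = Z_3^2 + Z_1  [with Z_3=-6, Z_1=5]  = 41

41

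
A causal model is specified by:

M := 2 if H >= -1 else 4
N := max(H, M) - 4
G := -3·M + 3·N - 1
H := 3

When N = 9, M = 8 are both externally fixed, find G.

The joint intervention fixes N = 9, M = 8, removing each variable's own equation.
G = -3·M + 3·N - 1  [with M=8, N=9]  = 2

2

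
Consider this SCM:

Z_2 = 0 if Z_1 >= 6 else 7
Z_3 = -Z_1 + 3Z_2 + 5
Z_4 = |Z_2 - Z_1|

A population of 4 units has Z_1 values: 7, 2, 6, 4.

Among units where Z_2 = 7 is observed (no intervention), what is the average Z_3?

23

E[Z_3|Z_2=7] averages over only the 2 units with Z_2=7 (Z_1 = 2, 4): Z_3 = 24, 22, mean 23.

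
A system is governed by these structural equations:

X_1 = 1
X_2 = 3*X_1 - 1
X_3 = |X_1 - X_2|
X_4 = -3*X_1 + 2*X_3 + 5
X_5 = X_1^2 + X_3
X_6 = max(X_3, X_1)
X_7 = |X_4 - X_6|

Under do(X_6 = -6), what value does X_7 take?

Intervening sets X_6 = -6 and removes its equation (X_6 = max(X_3, X_1)).
X_2 = 3*X_1 - 1  [with X_1=1]  = 2
X_3 = |X_1 - X_2|  [with X_1=1, X_2=2]  = 1
X_4 = -3*X_1 + 2*X_3 + 5  [with X_1=1, X_3=1]  = 4
X_7 = |X_4 - X_6|  [with X_4=4, X_6=-6]  = 10

10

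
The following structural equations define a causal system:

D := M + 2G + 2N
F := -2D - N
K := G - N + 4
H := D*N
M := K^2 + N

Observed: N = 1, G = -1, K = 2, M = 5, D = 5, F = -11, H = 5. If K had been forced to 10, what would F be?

The intervention breaks the incoming arrows to K: K := G - N + 4 no longer applies, and K = 10.
M = K^2 + N  [with K=10, N=1]  = 101
D = M + 2G + 2N  [with M=101, G=-1, N=1]  = 101
F = -2D - N  [with D=101, N=1]  = -203

-203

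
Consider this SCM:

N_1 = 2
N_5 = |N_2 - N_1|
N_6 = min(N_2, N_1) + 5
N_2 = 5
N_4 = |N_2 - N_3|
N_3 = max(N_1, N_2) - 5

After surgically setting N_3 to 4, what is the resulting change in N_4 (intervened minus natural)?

The intervention breaks the incoming arrows to N_3: N_3 = max(N_1, N_2) - 5 no longer applies, and N_3 = 4.
N_4 = |N_2 - N_3|  [with N_2=5, N_3=4]  = 1
Without intervention: N_3 = max(N_1, N_2) - 5  [with N_1=2, N_2=5]  = 0; N_4 = |N_2 - N_3|  [with N_2=5, N_3=0]  = 5.
Change = 1 − 5 = -4.

-4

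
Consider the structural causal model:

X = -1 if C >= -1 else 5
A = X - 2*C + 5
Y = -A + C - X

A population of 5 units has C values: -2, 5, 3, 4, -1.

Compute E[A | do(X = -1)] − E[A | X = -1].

Under do(X=-1), X's equation is replaced by X=-1 for every unit. Per-unit A: 8, -6, -2, -4, 6. Mean = 0.4.
Conditioning on X=-1 selects the 4 unit(s) with C ∈ {5, 3, 4, -1}. Their A values: -6, -2, -4, 6. Mean = -1.5.
Difference = 0.4 − (-1.5) = 1.9.

1.9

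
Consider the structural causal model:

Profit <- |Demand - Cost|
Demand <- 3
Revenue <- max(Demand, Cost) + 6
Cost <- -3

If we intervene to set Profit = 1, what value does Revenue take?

9

Under do(Profit=1), the mechanism Profit <- |Demand - Cost| is discarded; Profit is fixed at 1.
Since Revenue is not a descendant of the intervened variable, it is unaffected.
Revenue = max(Demand, Cost) + 6  [with Demand=3, Cost=-3]  = 9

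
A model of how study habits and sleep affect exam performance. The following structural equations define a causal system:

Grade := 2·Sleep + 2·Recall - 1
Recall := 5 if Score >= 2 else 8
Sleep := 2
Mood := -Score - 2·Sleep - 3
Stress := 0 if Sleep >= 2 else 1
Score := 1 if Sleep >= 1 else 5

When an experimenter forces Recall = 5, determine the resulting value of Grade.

The intervention breaks the incoming arrows to Recall: Recall := 5 if Score >= 2 else 8 no longer applies, and Recall = 5.
Grade = 2·Sleep + 2·Recall - 1  [with Sleep=2, Recall=5]  = 13

13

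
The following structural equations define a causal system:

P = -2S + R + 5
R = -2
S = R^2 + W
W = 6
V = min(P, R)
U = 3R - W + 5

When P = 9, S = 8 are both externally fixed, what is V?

-2

The joint intervention fixes P = 9, S = 8, removing each variable's own equation.
V = min(P, R)  [with P=9, R=-2]  = -2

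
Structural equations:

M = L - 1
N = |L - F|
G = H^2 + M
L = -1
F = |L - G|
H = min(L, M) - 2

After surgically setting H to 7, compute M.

-2

Under do(H=7), the mechanism H = min(L, M) - 2 is discarded; H is fixed at 7.
Since M is not a descendant of the intervened variable, it is unaffected.
M = L - 1  [with L=-1]  = -2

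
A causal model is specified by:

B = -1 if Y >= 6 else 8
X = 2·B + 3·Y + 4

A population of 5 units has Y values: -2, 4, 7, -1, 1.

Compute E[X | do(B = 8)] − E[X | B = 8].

3.9

Every unit gets B=8 under the intervention. X values become 14, 32, 41, 17, 23; E[X|do(B=8)] = 25.4.
Observing B=8 restricts to units where B's equation naturally yields 8: Y ∈ {-2, 4, -1, 1}. In that subpopulation X = 14, 32, 17, 23, mean 21.5.
Difference = 25.4 − 21.5 = 3.9.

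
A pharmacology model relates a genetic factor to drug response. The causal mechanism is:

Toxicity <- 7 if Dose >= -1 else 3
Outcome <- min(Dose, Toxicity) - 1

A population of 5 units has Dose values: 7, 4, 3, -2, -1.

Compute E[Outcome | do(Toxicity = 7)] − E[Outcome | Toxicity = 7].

-1.05

Under do(Toxicity=7), Toxicity's equation is replaced by Toxicity=7 for every unit. Per-unit Outcome: 6, 3, 2, -3, -2. Mean = 1.2.
Observing Toxicity=7 restricts to units where Toxicity's equation naturally yields 7: Dose ∈ {7, 4, 3, -1}. In that subpopulation Outcome = 6, 3, 2, -2, mean 2.25.
Difference = 1.2 − 2.25 = -1.05.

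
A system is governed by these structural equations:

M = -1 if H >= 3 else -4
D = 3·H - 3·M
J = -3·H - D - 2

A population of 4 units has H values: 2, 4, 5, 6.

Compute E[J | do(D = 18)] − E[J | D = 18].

-2.25

Under do(D=18), D's equation is replaced by D=18 for every unit. Per-unit J: -26, -32, -35, -38. Mean = -32.75.
Conditioning on D=18 selects the 2 unit(s) with H ∈ {2, 5}. Their J values: -26, -35. Mean = -30.5.
Difference = -32.75 − (-30.5) = -2.25.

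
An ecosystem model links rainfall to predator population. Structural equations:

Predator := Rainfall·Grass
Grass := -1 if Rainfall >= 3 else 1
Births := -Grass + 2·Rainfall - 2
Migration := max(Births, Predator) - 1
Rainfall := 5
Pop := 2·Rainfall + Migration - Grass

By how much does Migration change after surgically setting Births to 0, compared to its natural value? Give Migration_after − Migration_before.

-9

Intervening sets Births = 0 and removes its equation (Births := -Grass + 2·Rainfall - 2).
Grass = -1 if Rainfall >= 3 else 1  [with Rainfall=5]  = -1
Predator = Rainfall·Grass  [with Rainfall=5, Grass=-1]  = -5
Migration = max(Births, Predator) - 1  [with Births=0, Predator=-5]  = -1
Without intervention: Grass = -1 if Rainfall >= 3 else 1  [with Rainfall=5]  = -1; Predator = Rainfall·Grass  [with Rainfall=5, Grass=-1]  = -5; Births = -Grass + 2·Rainfall - 2  [with Grass=-1, Rainfall=5]  = 9; Migration = max(Births, Predator) - 1  [with Births=9, Predator=-5]  = 8.
Change = -1 − 8 = -9.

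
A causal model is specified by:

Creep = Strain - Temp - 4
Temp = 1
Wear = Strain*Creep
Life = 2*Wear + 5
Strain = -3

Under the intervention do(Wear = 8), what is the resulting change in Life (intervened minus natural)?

Intervening sets Wear = 8 and removes its equation (Wear = Strain*Creep).
Life = 2*Wear + 5  [with Wear=8]  = 21
Without intervention: Creep = Strain - Temp - 4  [with Strain=-3, Temp=1]  = -8; Wear = Strain*Creep  [with Strain=-3, Creep=-8]  = 24; Life = 2*Wear + 5  [with Wear=24]  = 53.
Change = 21 − 53 = -32.

-32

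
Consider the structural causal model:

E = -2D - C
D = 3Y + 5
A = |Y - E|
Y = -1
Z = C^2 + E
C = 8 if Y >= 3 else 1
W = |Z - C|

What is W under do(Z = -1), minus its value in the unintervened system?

The intervention breaks the incoming arrows to Z: Z = C^2 + E no longer applies, and Z = -1.
C = 8 if Y >= 3 else 1  [with Y=-1]  = 1
W = |Z - C|  [with Z=-1, C=1]  = 2
Without intervention: D = 3Y + 5  [with Y=-1]  = 2; C = 8 if Y >= 3 else 1  [with Y=-1]  = 1; E = -2D - C  [with D=2, C=1]  = -5; Z = C^2 + E  [with C=1, E=-5]  = -4; W = |Z - C|  [with Z=-4, C=1]  = 5.
Change = 2 − 5 = -3.

-3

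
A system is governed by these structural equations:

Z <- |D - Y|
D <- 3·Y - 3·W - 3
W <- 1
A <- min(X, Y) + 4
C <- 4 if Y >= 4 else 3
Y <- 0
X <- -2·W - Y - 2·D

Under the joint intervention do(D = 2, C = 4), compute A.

-2

Under do(D = 2, C = 4), each intervened variable's structural equation is replaced by its fixed value.
X = -2·W - Y - 2·D  [with W=1, Y=0, D=2]  = -6
A = min(X, Y) + 4  [with X=-6, Y=0]  = -2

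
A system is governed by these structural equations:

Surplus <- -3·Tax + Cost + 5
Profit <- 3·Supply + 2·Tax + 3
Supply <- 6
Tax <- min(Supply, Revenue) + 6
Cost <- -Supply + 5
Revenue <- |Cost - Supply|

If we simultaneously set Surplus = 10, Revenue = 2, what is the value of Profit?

37

Under do(Surplus = 10, Revenue = 2), each intervened variable's structural equation is replaced by its fixed value.
Tax = min(Supply, Revenue) + 6  [with Supply=6, Revenue=2]  = 8
Profit = 3·Supply + 2·Tax + 3  [with Supply=6, Tax=8]  = 37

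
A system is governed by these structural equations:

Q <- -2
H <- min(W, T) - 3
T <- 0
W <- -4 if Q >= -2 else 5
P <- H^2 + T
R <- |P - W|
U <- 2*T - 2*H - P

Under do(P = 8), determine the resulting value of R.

The intervention breaks the incoming arrows to P: P <- H^2 + T no longer applies, and P = 8.
W = -4 if Q >= -2 else 5  [with Q=-2]  = -4
R = |P - W|  [with P=8, W=-4]  = 12

12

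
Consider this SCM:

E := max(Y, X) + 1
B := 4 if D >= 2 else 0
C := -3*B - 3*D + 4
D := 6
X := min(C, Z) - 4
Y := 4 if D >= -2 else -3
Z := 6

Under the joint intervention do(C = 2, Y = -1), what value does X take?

The joint intervention fixes C = 2, Y = -1, removing each variable's own equation.
X = min(C, Z) - 4  [with C=2, Z=6]  = -2

-2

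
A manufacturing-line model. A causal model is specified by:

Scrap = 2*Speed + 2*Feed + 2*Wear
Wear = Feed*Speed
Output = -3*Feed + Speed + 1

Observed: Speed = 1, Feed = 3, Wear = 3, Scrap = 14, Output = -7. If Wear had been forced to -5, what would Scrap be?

The intervention breaks the incoming arrows to Wear: Wear = Feed*Speed no longer applies, and Wear = -5.
Scrap = 2*Speed + 2*Feed + 2*Wear  [with Speed=1, Feed=3, Wear=-5]  = -2

-2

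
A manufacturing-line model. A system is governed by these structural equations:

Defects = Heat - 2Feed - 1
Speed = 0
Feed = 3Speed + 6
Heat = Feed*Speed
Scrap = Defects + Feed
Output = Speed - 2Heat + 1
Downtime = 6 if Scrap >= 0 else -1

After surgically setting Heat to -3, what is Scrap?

do(Heat=-3) replaces the equation Heat = Feed*Speed with the constant Heat = -3.
Feed = 3Speed + 6  [with Speed=0]  = 6
Defects = Heat - 2Feed - 1  [with Heat=-3, Feed=6]  = -16
Scrap = Defects + Feed  [with Defects=-16, Feed=6]  = -10

-10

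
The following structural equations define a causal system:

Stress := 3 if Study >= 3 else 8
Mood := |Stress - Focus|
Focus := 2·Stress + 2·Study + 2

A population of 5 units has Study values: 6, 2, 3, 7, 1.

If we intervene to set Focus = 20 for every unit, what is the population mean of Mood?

Every unit gets Focus=20 under the intervention. Mood values become 17, 12, 17, 17, 12; E[Mood|do(Focus=20)] = 15.

15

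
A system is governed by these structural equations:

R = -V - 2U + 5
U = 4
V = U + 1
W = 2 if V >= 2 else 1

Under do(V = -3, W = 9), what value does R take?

0

The joint intervention fixes V = -3, W = 9, removing each variable's own equation.
R = -V - 2U + 5  [with V=-3, U=4]  = 0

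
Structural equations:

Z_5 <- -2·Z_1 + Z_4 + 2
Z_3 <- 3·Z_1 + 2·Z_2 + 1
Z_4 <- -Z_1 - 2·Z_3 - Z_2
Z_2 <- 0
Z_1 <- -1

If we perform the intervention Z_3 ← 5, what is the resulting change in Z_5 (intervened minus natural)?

-14

do(Z_3=5) replaces the equation Z_3 <- 3·Z_1 + 2·Z_2 + 1 with the constant Z_3 = 5.
Z_4 = -Z_1 - 2·Z_3 - Z_2  [with Z_1=-1, Z_3=5, Z_2=0]  = -9
Z_5 = -2·Z_1 + Z_4 + 2  [with Z_1=-1, Z_4=-9]  = -5
Without intervention: Z_3 = 3·Z_1 + 2·Z_2 + 1  [with Z_1=-1, Z_2=0]  = -2; Z_4 = -Z_1 - 2·Z_3 - Z_2  [with Z_1=-1, Z_3=-2, Z_2=0]  = 5; Z_5 = -2·Z_1 + Z_4 + 2  [with Z_1=-1, Z_4=5]  = 9.
Change = -5 − 9 = -14.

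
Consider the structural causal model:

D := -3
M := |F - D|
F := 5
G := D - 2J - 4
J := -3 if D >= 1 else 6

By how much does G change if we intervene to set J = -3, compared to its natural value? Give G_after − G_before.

Intervening sets J = -3 and removes its equation (J := -3 if D >= 1 else 6).
G = D - 2J - 4  [with D=-3, J=-3]  = -1
Without intervention: J = -3 if D >= 1 else 6  [with D=-3]  = 6; G = D - 2J - 4  [with D=-3, J=6]  = -19.
Change = -1 − (-19) = 18.

18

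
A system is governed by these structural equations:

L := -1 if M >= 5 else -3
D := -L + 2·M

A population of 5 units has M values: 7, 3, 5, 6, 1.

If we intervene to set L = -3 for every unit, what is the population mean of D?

11.8

do(L=-3) breaks L's dependence on M. With L=-3 fixed, D across the units is 17, 9, 13, 15, 5, mean 11.8.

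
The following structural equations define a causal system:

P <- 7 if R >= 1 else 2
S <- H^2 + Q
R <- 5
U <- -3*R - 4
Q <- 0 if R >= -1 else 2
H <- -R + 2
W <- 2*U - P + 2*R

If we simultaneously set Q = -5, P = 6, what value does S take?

Setting Q = -5, P = 6 by intervention discards those variables' equations.
H = -R + 2  [with R=5]  = -3
S = H^2 + Q  [with H=-3, Q=-5]  = 4

4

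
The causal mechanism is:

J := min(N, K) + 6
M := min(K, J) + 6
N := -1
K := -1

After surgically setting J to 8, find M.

5

The intervention breaks the incoming arrows to J: J := min(N, K) + 6 no longer applies, and J = 8.
M = min(K, J) + 6  [with K=-1, J=8]  = 5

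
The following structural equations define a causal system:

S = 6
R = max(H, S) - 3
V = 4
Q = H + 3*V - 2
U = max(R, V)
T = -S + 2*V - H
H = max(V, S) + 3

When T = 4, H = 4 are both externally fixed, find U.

The joint intervention fixes T = 4, H = 4, removing each variable's own equation.
R = max(H, S) - 3  [with H=4, S=6]  = 3
U = max(R, V)  [with R=3, V=4]  = 4

4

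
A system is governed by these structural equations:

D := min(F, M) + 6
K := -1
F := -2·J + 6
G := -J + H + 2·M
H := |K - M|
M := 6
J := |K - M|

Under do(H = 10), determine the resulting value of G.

Under do(H=10), the mechanism H := |K - M| is discarded; H is fixed at 10.
J = |K - M|  [with K=-1, M=6]  = 7
G = -J + H + 2·M  [with J=7, H=10, M=6]  = 15

15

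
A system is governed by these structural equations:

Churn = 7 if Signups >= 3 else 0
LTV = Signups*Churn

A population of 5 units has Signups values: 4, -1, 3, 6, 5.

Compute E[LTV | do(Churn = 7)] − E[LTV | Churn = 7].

Under do(Churn=7), Churn's equation is replaced by Churn=7 for every unit. Per-unit LTV: 28, -7, 21, 42, 35. Mean = 23.8.
Observing Churn=7 restricts to units where Churn's equation naturally yields 7: Signups ∈ {4, 3, 6, 5}. In that subpopulation LTV = 28, 21, 42, 35, mean 31.5.
Difference = 23.8 − 31.5 = -7.7.

-7.7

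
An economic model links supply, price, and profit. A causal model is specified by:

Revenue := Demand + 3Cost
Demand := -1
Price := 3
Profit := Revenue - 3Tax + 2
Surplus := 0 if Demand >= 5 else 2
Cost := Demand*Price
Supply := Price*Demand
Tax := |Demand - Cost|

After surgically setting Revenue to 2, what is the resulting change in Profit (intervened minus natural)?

12

Under do(Revenue=2), the mechanism Revenue := Demand + 3Cost is discarded; Revenue is fixed at 2.
Cost = Demand*Price  [with Demand=-1, Price=3]  = -3
Tax = |Demand - Cost|  [with Demand=-1, Cost=-3]  = 2
Profit = Revenue - 3Tax + 2  [with Revenue=2, Tax=2]  = -2
Without intervention: Cost = Demand*Price  [with Demand=-1, Price=3]  = -3; Revenue = Demand + 3Cost  [with Demand=-1, Cost=-3]  = -10; Tax = |Demand - Cost|  [with Demand=-1, Cost=-3]  = 2; Profit = Revenue - 3Tax + 2  [with Revenue=-10, Tax=2]  = -14.
Change = -2 − (-14) = 12.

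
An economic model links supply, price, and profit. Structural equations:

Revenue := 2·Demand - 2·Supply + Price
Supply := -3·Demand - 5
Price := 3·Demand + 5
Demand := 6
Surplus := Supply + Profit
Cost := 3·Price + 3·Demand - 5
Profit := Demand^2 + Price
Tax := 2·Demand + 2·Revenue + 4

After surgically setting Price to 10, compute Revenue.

68

do(Price=10) replaces the equation Price := 3·Demand + 5 with the constant Price = 10.
Supply = -3·Demand - 5  [with Demand=6]  = -23
Revenue = 2·Demand - 2·Supply + Price  [with Demand=6, Supply=-23, Price=10]  = 68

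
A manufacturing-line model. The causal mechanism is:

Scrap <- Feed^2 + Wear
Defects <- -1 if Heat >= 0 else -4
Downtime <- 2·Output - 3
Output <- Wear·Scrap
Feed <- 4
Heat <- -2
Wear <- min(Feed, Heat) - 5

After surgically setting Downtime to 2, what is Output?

-63

Intervening sets Downtime = 2 and removes its equation (Downtime <- 2·Output - 3).
Since Output is not a descendant of the intervened variable, it is unaffected.
Wear = min(Feed, Heat) - 5  [with Feed=4, Heat=-2]  = -7
Scrap = Feed^2 + Wear  [with Feed=4, Wear=-7]  = 9
Output = Wear·Scrap  [with Wear=-7, Scrap=9]  = -63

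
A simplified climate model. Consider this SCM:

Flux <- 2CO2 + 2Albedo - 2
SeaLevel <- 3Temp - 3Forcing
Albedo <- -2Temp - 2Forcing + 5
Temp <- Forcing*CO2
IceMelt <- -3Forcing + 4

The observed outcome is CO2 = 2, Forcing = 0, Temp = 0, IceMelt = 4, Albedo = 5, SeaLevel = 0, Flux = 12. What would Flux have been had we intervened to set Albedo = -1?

0

Under do(Albedo=-1), the mechanism Albedo <- -2Temp - 2Forcing + 5 is discarded; Albedo is fixed at -1.
Flux = 2CO2 + 2Albedo - 2  [with CO2=2, Albedo=-1]  = 0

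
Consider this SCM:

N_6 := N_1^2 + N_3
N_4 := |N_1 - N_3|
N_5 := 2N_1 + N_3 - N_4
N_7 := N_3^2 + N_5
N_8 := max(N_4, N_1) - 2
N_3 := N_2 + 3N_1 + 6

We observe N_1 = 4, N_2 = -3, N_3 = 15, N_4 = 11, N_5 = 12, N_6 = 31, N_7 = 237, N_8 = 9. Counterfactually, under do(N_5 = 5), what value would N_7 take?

Under do(N_5=5), the mechanism N_5 := 2N_1 + N_3 - N_4 is discarded; N_5 is fixed at 5.
N_3 = N_2 + 3N_1 + 6  [with N_2=-3, N_1=4]  = 15
N_7 = N_3^2 + N_5  [with N_3=15, N_5=5]  = 230

230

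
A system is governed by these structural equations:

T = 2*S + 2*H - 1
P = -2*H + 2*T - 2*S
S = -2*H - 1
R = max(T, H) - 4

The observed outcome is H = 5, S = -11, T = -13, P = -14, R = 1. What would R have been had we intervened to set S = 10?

25

do(S=10) replaces the equation S = -2*H - 1 with the constant S = 10.
T = 2*S + 2*H - 1  [with S=10, H=5]  = 29
R = max(T, H) - 4  [with T=29, H=5]  = 25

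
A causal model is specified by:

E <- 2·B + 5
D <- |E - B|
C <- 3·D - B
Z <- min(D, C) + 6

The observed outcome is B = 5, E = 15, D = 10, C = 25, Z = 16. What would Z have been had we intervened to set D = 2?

do(D=2) replaces the equation D <- |E - B| with the constant D = 2.
C = 3·D - B  [with D=2, B=5]  = 1
Z = min(D, C) + 6  [with D=2, C=1]  = 7

7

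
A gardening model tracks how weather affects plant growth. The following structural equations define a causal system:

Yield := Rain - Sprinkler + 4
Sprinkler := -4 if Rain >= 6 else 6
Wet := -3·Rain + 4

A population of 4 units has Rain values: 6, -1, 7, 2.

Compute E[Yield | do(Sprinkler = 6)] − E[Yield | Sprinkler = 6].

Every unit gets Sprinkler=6 under the intervention. Yield values become 4, -3, 5, 0; E[Yield|do(Sprinkler=6)] = 1.5.
Observing Sprinkler=6 restricts to units where Sprinkler's equation naturally yields 6: Rain ∈ {-1, 2}. In that subpopulation Yield = -3, 0, mean -1.5.
Difference = 1.5 − (-1.5) = 3.

3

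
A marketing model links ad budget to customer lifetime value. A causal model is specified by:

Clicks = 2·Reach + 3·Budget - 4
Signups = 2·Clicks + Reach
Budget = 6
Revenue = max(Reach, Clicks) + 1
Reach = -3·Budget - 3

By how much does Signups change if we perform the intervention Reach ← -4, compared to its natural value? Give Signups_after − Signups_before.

85

Under do(Reach=-4), the mechanism Reach = -3·Budget - 3 is discarded; Reach is fixed at -4.
Clicks = 2·Reach + 3·Budget - 4  [with Reach=-4, Budget=6]  = 6
Signups = 2·Clicks + Reach  [with Clicks=6, Reach=-4]  = 8
Without intervention: Reach = -3·Budget - 3  [with Budget=6]  = -21; Clicks = 2·Reach + 3·Budget - 4  [with Reach=-21, Budget=6]  = -28; Signups = 2·Clicks + Reach  [with Clicks=-28, Reach=-21]  = -77.
Change = 8 − (-77) = 85.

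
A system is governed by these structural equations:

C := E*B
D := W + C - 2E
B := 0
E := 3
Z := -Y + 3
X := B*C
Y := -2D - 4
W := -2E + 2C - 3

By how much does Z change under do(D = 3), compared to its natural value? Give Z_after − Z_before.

36

Intervening sets D = 3 and removes its equation (D := W + C - 2E).
Y = -2D - 4  [with D=3]  = -10
Z = -Y + 3  [with Y=-10]  = 13
Without intervention: C = E*B  [with E=3, B=0]  = 0; W = -2E + 2C - 3  [with E=3, C=0]  = -9; D = W + C - 2E  [with W=-9, C=0, E=3]  = -15; Y = -2D - 4  [with D=-15]  = 26; Z = -Y + 3  [with Y=26]  = -23.
Change = 13 − (-23) = 36.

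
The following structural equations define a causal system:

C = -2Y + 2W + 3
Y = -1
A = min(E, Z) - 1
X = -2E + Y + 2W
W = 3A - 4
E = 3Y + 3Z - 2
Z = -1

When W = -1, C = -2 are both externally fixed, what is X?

13

Under do(W = -1, C = -2), each intervened variable's structural equation is replaced by its fixed value.
E = 3Y + 3Z - 2  [with Y=-1, Z=-1]  = -8
X = -2E + Y + 2W  [with E=-8, Y=-1, W=-1]  = 13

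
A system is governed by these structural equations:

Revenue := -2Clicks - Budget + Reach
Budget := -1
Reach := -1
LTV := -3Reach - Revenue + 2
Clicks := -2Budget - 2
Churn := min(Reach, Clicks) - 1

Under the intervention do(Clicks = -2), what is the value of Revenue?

4

do(Clicks=-2) replaces the equation Clicks := -2Budget - 2 with the constant Clicks = -2.
Revenue = -2Clicks - Budget + Reach  [with Clicks=-2, Budget=-1, Reach=-1]  = 4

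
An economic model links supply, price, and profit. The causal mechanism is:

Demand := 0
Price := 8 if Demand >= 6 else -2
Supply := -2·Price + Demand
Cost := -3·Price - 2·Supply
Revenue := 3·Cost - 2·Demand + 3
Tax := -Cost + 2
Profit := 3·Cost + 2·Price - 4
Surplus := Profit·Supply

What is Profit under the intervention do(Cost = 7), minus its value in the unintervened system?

The intervention breaks the incoming arrows to Cost: Cost := -3·Price - 2·Supply no longer applies, and Cost = 7.
Price = 8 if Demand >= 6 else -2  [with Demand=0]  = -2
Profit = 3·Cost + 2·Price - 4  [with Cost=7, Price=-2]  = 13
Without intervention: Price = 8 if Demand >= 6 else -2  [with Demand=0]  = -2; Supply = -2·Price + Demand  [with Price=-2, Demand=0]  = 4; Cost = -3·Price - 2·Supply  [with Price=-2, Supply=4]  = -2; Profit = 3·Cost + 2·Price - 4  [with Cost=-2, Price=-2]  = -14.
Change = 13 − (-14) = 27.

27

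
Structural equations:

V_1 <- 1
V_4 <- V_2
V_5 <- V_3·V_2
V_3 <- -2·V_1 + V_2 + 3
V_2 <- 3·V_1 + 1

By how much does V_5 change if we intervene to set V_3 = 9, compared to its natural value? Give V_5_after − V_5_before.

16

do(V_3=9) replaces the equation V_3 <- -2·V_1 + V_2 + 3 with the constant V_3 = 9.
V_2 = 3·V_1 + 1  [with V_1=1]  = 4
V_5 = V_3·V_2  [with V_3=9, V_2=4]  = 36
Without intervention: V_2 = 3·V_1 + 1  [with V_1=1]  = 4; V_3 = -2·V_1 + V_2 + 3  [with V_1=1, V_2=4]  = 5; V_5 = V_3·V_2  [with V_3=5, V_2=4]  = 20.
Change = 36 − 20 = 16.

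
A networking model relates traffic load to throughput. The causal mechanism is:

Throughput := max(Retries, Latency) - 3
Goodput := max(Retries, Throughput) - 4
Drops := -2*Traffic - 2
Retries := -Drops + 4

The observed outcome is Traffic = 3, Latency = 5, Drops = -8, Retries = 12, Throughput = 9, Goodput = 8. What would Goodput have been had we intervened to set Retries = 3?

-1

Under do(Retries=3), the mechanism Retries := -Drops + 4 is discarded; Retries is fixed at 3.
Throughput = max(Retries, Latency) - 3  [with Retries=3, Latency=5]  = 2
Goodput = max(Retries, Throughput) - 4  [with Retries=3, Throughput=2]  = -1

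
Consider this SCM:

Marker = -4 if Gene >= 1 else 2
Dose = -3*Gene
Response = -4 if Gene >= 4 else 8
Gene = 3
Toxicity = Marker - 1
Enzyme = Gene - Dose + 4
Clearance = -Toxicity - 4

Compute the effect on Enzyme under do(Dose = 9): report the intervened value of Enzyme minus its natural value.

-18

The intervention breaks the incoming arrows to Dose: Dose = -3*Gene no longer applies, and Dose = 9.
Enzyme = Gene - Dose + 4  [with Gene=3, Dose=9]  = -2
Without intervention: Dose = -3*Gene  [with Gene=3]  = -9; Enzyme = Gene - Dose + 4  [with Gene=3, Dose=-9]  = 16.
Change = -2 − 16 = -18.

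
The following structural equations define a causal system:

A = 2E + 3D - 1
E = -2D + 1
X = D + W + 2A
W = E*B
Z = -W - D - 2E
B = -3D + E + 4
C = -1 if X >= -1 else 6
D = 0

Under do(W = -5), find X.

The intervention breaks the incoming arrows to W: W = E*B no longer applies, and W = -5.
E = -2D + 1  [with D=0]  = 1
A = 2E + 3D - 1  [with E=1, D=0]  = 1
X = D + W + 2A  [with D=0, W=-5, A=1]  = -3

-3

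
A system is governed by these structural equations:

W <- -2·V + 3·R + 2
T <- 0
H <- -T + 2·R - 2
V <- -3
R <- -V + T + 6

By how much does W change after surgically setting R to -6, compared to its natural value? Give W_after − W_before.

-45

The intervention breaks the incoming arrows to R: R <- -V + T + 6 no longer applies, and R = -6.
W = -2·V + 3·R + 2  [with V=-3, R=-6]  = -10
Without intervention: R = -V + T + 6  [with V=-3, T=0]  = 9; W = -2·V + 3·R + 2  [with V=-3, R=9]  = 35.
Change = -10 − 35 = -45.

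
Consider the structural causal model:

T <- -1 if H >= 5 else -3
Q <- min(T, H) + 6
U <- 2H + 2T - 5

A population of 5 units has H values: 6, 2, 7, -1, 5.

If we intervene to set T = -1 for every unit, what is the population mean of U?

Under do(T=-1), T's equation is replaced by T=-1 for every unit. Per-unit U: 5, -3, 7, -9, 3. Mean = 0.6.

0.6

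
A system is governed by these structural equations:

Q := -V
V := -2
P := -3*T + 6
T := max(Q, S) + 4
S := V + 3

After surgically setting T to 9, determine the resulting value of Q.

Under do(T=9), the mechanism T := max(Q, S) + 4 is discarded; T is fixed at 9.
Since Q is not a descendant of the intervened variable, it is unaffected.
Q = -V  [with V=-2]  = 2

2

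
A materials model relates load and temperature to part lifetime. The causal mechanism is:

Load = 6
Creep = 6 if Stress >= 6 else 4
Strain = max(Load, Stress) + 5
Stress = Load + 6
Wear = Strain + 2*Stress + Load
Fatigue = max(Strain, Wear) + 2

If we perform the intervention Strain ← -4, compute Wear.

26

do(Strain=-4) replaces the equation Strain = max(Load, Stress) + 5 with the constant Strain = -4.
Stress = Load + 6  [with Load=6]  = 12
Wear = Strain + 2*Stress + Load  [with Strain=-4, Stress=12, Load=6]  = 26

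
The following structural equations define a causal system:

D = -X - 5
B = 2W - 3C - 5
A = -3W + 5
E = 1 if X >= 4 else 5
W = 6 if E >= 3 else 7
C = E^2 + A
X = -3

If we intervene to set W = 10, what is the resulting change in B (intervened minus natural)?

44

The intervention breaks the incoming arrows to W: W = 6 if E >= 3 else 7 no longer applies, and W = 10.
E = 1 if X >= 4 else 5  [with X=-3]  = 5
A = -3W + 5  [with W=10]  = -25
C = E^2 + A  [with E=5, A=-25]  = 0
B = 2W - 3C - 5  [with W=10, C=0]  = 15
Without intervention: E = 1 if X >= 4 else 5  [with X=-3]  = 5; W = 6 if E >= 3 else 7  [with E=5]  = 6; A = -3W + 5  [with W=6]  = -13; C = E^2 + A  [with E=5, A=-13]  = 12; B = 2W - 3C - 5  [with W=6, C=12]  = -29.
Change = 15 − (-29) = 44.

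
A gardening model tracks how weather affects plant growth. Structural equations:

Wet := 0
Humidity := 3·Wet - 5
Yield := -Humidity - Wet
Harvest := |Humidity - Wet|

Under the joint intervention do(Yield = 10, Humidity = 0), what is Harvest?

The joint intervention fixes Yield = 10, Humidity = 0, removing each variable's own equation.
Harvest = |Humidity - Wet|  [with Humidity=0, Wet=0]  = 0

0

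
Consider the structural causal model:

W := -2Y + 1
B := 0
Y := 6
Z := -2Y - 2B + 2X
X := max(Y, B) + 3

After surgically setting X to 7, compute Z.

The intervention breaks the incoming arrows to X: X := max(Y, B) + 3 no longer applies, and X = 7.
Z = -2Y - 2B + 2X  [with Y=6, B=0, X=7]  = 2

2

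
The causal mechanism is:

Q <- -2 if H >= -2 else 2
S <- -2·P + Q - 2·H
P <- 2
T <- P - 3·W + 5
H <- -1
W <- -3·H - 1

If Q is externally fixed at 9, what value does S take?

7

The intervention breaks the incoming arrows to Q: Q <- -2 if H >= -2 else 2 no longer applies, and Q = 9.
S = -2·P + Q - 2·H  [with P=2, Q=9, H=-1]  = 7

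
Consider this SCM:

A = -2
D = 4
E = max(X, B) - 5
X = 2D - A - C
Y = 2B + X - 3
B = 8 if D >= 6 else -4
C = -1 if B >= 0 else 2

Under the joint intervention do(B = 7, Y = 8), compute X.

11

The joint intervention fixes B = 7, Y = 8, removing each variable's own equation.
C = -1 if B >= 0 else 2  [with B=7]  = -1
X = 2D - A - C  [with D=4, A=-2, C=-1]  = 11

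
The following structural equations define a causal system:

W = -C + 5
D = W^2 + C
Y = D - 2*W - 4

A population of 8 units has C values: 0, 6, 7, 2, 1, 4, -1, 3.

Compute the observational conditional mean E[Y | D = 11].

6

Conditioning on D=11 selects the 2 unit(s) with C ∈ {7, 2}. Their Y values: 11, 1. Mean = 6.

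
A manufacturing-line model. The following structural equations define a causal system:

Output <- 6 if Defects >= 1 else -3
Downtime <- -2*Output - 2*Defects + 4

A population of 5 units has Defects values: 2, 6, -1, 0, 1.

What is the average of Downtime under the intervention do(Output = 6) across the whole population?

-11.2

Under do(Output=6), Output's equation is replaced by Output=6 for every unit. Per-unit Downtime: -12, -20, -6, -8, -10. Mean = -11.2.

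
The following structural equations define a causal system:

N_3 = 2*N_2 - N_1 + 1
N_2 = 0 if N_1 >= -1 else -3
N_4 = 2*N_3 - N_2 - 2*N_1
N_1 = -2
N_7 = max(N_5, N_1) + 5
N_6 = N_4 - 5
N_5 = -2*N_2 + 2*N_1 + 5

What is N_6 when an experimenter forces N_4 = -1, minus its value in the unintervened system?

-2

Under do(N_4=-1), the mechanism N_4 = 2*N_3 - N_2 - 2*N_1 is discarded; N_4 is fixed at -1.
N_6 = N_4 - 5  [with N_4=-1]  = -6
Without intervention: N_2 = 0 if N_1 >= -1 else -3  [with N_1=-2]  = -3; N_3 = 2*N_2 - N_1 + 1  [with N_2=-3, N_1=-2]  = -3; N_4 = 2*N_3 - N_2 - 2*N_1  [with N_3=-3, N_2=-3, N_1=-2]  = 1; N_6 = N_4 - 5  [with N_4=1]  = -4.
Change = -6 − (-4) = -2.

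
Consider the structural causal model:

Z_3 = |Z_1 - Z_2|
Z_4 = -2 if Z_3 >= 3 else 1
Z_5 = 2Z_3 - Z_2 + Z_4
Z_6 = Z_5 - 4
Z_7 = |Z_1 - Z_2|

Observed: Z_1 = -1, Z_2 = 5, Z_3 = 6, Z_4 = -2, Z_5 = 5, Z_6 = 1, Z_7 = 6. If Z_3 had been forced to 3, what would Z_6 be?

The intervention breaks the incoming arrows to Z_3: Z_3 = |Z_1 - Z_2| no longer applies, and Z_3 = 3.
Z_4 = -2 if Z_3 >= 3 else 1  [with Z_3=3]  = -2
Z_5 = 2Z_3 - Z_2 + Z_4  [with Z_3=3, Z_2=5, Z_4=-2]  = -1
Z_6 = Z_5 - 4  [with Z_5=-1]  = -5

-5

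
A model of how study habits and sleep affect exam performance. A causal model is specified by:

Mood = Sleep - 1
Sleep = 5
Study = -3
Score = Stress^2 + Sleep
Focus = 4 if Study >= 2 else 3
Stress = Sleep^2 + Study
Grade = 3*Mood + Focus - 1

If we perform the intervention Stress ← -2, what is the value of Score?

do(Stress=-2) replaces the equation Stress = Sleep^2 + Study with the constant Stress = -2.
Score = Stress^2 + Sleep  [with Stress=-2, Sleep=5]  = 9

9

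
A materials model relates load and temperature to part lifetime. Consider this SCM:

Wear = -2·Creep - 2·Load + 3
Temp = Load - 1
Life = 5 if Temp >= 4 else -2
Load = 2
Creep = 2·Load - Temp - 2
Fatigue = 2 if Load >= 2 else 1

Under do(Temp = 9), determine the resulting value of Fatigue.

2

do(Temp=9) replaces the equation Temp = Load - 1 with the constant Temp = 9.
Since Fatigue is not a descendant of the intervened variable, it is unaffected.
Fatigue = 2 if Load >= 2 else 1  [with Load=2]  = 2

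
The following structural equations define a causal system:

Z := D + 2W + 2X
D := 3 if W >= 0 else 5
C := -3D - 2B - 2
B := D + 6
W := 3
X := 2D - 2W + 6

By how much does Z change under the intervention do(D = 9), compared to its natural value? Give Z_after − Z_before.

Under do(D=9), the mechanism D := 3 if W >= 0 else 5 is discarded; D is fixed at 9.
X = 2D - 2W + 6  [with D=9, W=3]  = 18
Z = D + 2W + 2X  [with D=9, W=3, X=18]  = 51
Without intervention: D = 3 if W >= 0 else 5  [with W=3]  = 3; X = 2D - 2W + 6  [with D=3, W=3]  = 6; Z = D + 2W + 2X  [with D=3, W=3, X=6]  = 21.
Change = 51 − 21 = 30.

30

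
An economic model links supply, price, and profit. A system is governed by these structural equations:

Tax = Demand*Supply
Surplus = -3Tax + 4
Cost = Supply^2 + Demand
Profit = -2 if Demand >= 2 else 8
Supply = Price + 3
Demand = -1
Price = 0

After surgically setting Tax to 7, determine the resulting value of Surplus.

-17

Under do(Tax=7), the mechanism Tax = Demand*Supply is discarded; Tax is fixed at 7.
Surplus = -3Tax + 4  [with Tax=7]  = -17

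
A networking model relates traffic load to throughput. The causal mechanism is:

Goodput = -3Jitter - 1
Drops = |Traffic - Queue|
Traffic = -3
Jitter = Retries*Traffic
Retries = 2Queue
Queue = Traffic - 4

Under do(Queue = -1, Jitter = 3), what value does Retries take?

-2

The joint intervention fixes Queue = -1, Jitter = 3, removing each variable's own equation.
Retries = 2Queue  [with Queue=-1]  = -2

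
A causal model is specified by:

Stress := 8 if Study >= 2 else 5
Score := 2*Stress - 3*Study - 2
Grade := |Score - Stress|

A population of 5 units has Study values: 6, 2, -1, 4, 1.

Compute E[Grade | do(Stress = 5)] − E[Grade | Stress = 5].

3.6

Under do(Stress=5), Stress's equation is replaced by Stress=5 for every unit. Per-unit Grade: 15, 3, 6, 9, 0. Mean = 6.6.
Observing Stress=5 restricts to units where Stress's equation naturally yields 5: Study ∈ {-1, 1}. In that subpopulation Grade = 6, 0, mean 3.
Difference = 6.6 − 3 = 3.6.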